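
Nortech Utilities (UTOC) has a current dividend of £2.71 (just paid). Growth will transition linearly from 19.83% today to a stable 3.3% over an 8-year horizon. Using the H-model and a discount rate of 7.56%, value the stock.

£107.78

H-model: P₀ = D₀[(1+g_L) + H(g_S−g_L)]/(r−g_L), with H = 8/2 = 4.
P₀ = 2.71 × [(1+0.033) + 4×(0.1983−0.033)] / (0.0756−0.033)
   = 2.71 × 1.6942 / 0.0426 = 107.7766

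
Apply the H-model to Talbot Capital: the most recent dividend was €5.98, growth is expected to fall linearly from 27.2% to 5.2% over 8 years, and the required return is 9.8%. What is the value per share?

H-model: P₀ = D₀[(1+g_L) + H(g_S−g_L)]/(r−g_L), with H = 8/2 = 4.
P₀ = 5.98 × [(1+0.052) + 4×(0.272−0.052)] / (0.098−0.052)
   = 5.98 × 1.9320 / 0.046 = 251.1600

€251.16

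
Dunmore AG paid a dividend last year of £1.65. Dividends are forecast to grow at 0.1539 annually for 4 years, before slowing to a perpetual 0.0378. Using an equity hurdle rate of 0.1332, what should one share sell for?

Two-stage DDM. Project D₁…D_4 at 0.1539, terminal growth 0.0378, discount at r = 0.1332.
D_1 = 1.9039
D_2 = 2.1970
D_3 = 2.5351
D_4 = 2.9252
Terminal value at t=4: TV = D_5/(r−g) = 3.0358/(0.1332−0.0378) = 31.8216
P₀ = 1.9039/(1+0.1332)^1 + 2.1970/(1+0.1332)^2 + 2.5351/(1+0.1332)^3 + 2.9252/(1+0.1332)^4 + 31.8216/(1+0.1332)^4 = 26.2042

£26.20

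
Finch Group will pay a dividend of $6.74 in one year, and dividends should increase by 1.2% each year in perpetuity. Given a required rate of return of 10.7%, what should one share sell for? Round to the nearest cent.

$70.95

Gordon growth model: P₀ = D₁/(r − g), with D₁ = 6.74 given directly.
P₀ = 6.7400 / (0.107 − 0.012) = 6.7400 / 0.095 = 70.9474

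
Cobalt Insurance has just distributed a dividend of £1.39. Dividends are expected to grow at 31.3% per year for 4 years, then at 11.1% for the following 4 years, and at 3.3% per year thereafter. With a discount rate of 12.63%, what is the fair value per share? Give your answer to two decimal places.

Three-stage DDM. Project D₁…D_8; terminal Gordon value at t=8 with g = 0.033; discount at r = 0.1263.
D_1 = 1.8251
D_2 = 2.3963
D_3 = 3.1464
D_4 = 4.1312
D_5 = 4.5897
D_6 = 5.0992
D_7 = 5.6652
D_8 = 6.2940
TV_8 = 6.5017/(0.1263−0.033) = 69.6865
P₀ = Σ Dₜ/(1+r)ᵗ + TV_8/(1+r)^8 = 45.1136

£45.11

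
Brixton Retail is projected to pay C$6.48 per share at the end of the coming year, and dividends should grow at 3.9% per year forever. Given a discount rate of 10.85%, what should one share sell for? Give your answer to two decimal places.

Gordon growth model: P₀ = D₁/(r − g), with D₁ = 6.48 given directly.
P₀ = 6.4800 / (0.1085 − 0.039) = 6.4800 / 0.0695 = 93.2374

C$93.24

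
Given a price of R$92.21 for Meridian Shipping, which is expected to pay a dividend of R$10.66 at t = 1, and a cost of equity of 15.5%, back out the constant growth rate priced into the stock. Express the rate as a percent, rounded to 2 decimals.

From P₀ = D₁/(r − g), the implied growth is g = r − D₁/P₀.
g = 0.155 − 10.66/92.21 = 0.155 − 0.11561 = 0.03939

3.94%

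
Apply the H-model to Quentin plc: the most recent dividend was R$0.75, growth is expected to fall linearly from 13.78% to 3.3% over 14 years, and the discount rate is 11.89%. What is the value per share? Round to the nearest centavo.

R$15.42

H-model: P₀ = D₀[(1+g_L) + H(g_S−g_L)]/(r−g_L), with H = 14/2 = 7.
P₀ = 0.75 × [(1+0.033) + 7×(0.1378−0.033)] / (0.1189−0.033)
   = 0.75 × 1.7666 / 0.0859 = 15.4243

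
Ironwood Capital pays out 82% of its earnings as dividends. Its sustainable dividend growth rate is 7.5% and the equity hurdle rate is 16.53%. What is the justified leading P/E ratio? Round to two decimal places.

9.08

Justified leading P/E = b/(r−g) = 0.82/(0.1653−0.075) = 9.0808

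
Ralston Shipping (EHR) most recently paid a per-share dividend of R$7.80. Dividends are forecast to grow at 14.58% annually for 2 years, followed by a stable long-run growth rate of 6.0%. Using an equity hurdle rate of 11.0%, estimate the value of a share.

Two-stage DDM. Project D₁…D_2 at 0.1458, terminal growth 0.06, discount at r = 0.11.
D_1 = 8.9372
D_2 = 10.2403
Terminal value at t=2: TV = D_3/(r−g) = 10.8547/(0.11−0.06) = 217.0941
P₀ = 8.9372/(1+0.11)^1 + 10.2403/(1+0.11)^2 + 217.0941/(1+0.11)^2 = 192.5613

R$192.56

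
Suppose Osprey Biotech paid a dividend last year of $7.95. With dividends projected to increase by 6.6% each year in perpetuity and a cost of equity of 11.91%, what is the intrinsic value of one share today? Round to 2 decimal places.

Gordon growth model: P₀ = D₁/(r − g). D₁ = 7.95 × (1 + 0.066) = 8.4747.
P₀ = 8.4747 / (0.1191 − 0.066) = 8.4747 / 0.0531 = 159.5989

$159.60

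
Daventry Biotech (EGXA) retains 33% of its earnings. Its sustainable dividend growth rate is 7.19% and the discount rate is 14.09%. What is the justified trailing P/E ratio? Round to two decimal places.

Payout ratio b = 1 − 0.33 = 0.67.
Justified trailing P/E = b(1+g)/(r−g) = 0.67×(1+0.0719)/(0.1409−0.0719) = 10.4083

10.41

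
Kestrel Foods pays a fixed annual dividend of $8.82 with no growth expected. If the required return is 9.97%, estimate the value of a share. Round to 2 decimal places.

Zero-growth DDM (perpetuity): P₀ = D/r = 8.82 / 0.0997 = 88.4654

$88.47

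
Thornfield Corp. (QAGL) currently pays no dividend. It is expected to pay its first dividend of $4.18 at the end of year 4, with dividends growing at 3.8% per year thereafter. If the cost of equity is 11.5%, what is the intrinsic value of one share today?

Deferred-dividend DDM. At t=3 the remaining stream is a growing perpetuity with first payment D_4 = 4.18.
V_3 = D_4/(r−g) = 4.18/(0.115−0.038) = 54.2857
P₀ = V_3/(1+r)^3 = 54.2857/(1+0.115)^3 = 39.1616

$39.16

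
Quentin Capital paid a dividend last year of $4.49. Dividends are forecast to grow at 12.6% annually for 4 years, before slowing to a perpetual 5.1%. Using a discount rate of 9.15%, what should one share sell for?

Two-stage DDM. Project D₁…D_4 at 0.126, terminal growth 0.051, discount at r = 0.0915.
D_1 = 5.0557
D_2 = 5.6928
D_3 = 6.4101
D_4 = 7.2177
Terminal value at t=4: TV = D_5/(r−g) = 7.5858/(0.0915−0.051) = 187.3042
P₀ = 5.0557/(1+0.0915)^1 + 5.6928/(1+0.0915)^2 + 6.4101/(1+0.0915)^3 + 7.2177/(1+0.0915)^4 + 187.3042/(1+0.0915)^4 = 151.3879

$151.39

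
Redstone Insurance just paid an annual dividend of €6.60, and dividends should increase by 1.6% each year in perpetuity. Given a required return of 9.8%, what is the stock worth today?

Gordon growth model: P₀ = D₁/(r − g). D₁ = 6.60 × (1 + 0.016) = 6.7056.
P₀ = 6.7056 / (0.098 − 0.016) = 6.7056 / 0.082 = 81.7756

€81.78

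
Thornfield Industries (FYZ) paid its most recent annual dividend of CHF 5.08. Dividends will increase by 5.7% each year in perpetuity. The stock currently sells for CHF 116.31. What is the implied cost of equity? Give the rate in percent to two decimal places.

Rearranging the constant-growth DDM: r = D₁/P₀ + g.
D₁ = 5.08 × (1 + 0.057) = 5.3696.
r = 5.3696 / 116.31 + 0.057 = 0.04617 + 0.057 = 0.10317

10.32%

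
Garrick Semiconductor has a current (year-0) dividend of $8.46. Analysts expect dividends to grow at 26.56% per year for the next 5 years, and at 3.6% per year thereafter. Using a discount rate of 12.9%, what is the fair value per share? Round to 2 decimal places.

Two-stage DDM. Project D₁…D_5 at 0.2656, terminal growth 0.036, discount at r = 0.129.
D_1 = 10.7070
D_2 = 13.5507
D_3 = 17.1498
D_4 = 21.7048
D_5 = 27.4696
Terminal value at t=5: TV = D_6/(r−g) = 28.4585/(0.129−0.036) = 306.0057
P₀ = 10.7070/(1+0.129)^1 + 13.5507/(1+0.129)^2 + 17.1498/(1+0.129)^3 + 21.7048/(1+0.129)^4 + 27.4696/(1+0.129)^5 + 306.0057/(1+0.129)^5 = 227.1912

$227.19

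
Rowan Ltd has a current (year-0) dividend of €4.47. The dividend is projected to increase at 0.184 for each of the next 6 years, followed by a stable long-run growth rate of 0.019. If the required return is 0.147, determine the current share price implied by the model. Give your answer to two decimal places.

Two-stage DDM. Project D₁…D_6 at 0.184, terminal growth 0.019, discount at r = 0.147.
D_1 = 5.2925
D_2 = 6.2663
D_3 = 7.4193
D_4 = 8.7844
D_5 = 10.4008
D_6 = 12.3145
Terminal value at t=6: TV = D_7/(r−g) = 12.5485/(0.147−0.019) = 98.0352
P₀ = 5.2925/(1+0.147)^1 + 6.2663/(1+0.147)^2 + 7.4193/(1+0.147)^3 + 8.7844/(1+0.147)^4 + 10.4008/(1+0.147)^5 + 12.3145/(1+0.147)^6 + 98.0352/(1+0.147)^6 = 73.0690

€73.07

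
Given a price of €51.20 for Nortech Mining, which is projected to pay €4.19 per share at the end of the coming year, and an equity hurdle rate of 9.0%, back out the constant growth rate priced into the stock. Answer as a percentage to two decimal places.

From P₀ = D₁/(r − g), the implied growth is g = r − D₁/P₀.
g = 0.09 − 4.19/51.20 = 0.09 − 0.08184 = 0.00816

0.82%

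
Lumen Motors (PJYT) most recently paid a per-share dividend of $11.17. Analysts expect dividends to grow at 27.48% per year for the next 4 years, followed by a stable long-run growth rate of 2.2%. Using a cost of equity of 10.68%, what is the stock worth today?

Two-stage DDM. Project D₁…D_4 at 0.2748, terminal growth 0.022, discount at r = 0.1068.
D_1 = 14.2395
D_2 = 18.1525
D_3 = 23.1409
D_4 = 29.5000
Terminal value at t=4: TV = D_5/(r−g) = 30.1490/(0.1068−0.022) = 355.5301
P₀ = 14.2395/(1+0.1068)^1 + 18.1525/(1+0.1068)^2 + 23.1409/(1+0.1068)^3 + 29.5000/(1+0.1068)^4 + 355.5301/(1+0.1068)^4 = 301.3286

$301.33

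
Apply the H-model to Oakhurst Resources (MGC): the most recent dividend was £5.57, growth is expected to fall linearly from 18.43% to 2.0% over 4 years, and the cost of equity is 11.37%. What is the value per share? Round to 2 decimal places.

H-model: P₀ = D₀[(1+g_L) + H(g_S−g_L)]/(r−g_L), with H = 4/2 = 2.
P₀ = 5.57 × [(1+0.02) + 2×(0.1843−0.02)] / (0.1137−0.02)
   = 5.57 × 1.3486 / 0.0937 = 80.1676

£80.17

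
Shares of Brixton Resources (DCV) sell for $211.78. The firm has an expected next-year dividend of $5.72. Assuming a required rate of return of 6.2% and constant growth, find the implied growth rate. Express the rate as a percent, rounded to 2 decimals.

From P₀ = D₁/(r − g), the implied growth is g = r − D₁/P₀.
g = 0.062 − 5.72/211.78 = 0.062 − 0.02701 = 0.03499

3.50%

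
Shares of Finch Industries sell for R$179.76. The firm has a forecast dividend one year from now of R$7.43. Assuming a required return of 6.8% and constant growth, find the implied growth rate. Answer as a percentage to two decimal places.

From P₀ = D₁/(r − g), the implied growth is g = r − D₁/P₀.
g = 0.068 − 7.43/179.76 = 0.068 − 0.04133 = 0.02667

2.67%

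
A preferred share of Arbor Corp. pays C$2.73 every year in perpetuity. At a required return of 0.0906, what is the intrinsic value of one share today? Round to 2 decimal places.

C$30.13

Zero-growth DDM (perpetuity): P₀ = D/r = 2.73 / 0.0906 = 30.1325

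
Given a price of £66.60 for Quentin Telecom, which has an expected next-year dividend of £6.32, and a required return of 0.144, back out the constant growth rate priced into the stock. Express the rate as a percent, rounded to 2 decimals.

4.91%

From P₀ = D₁/(r − g), the implied growth is g = r − D₁/P₀.
g = 0.144 − 6.32/66.60 = 0.144 − 0.09489 = 0.04911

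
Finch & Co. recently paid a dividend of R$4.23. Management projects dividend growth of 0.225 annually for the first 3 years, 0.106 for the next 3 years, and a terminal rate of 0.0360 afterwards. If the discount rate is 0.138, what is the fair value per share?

Three-stage DDM. Project D₁…D_6; terminal Gordon value at t=6 with g = 0.036; discount at r = 0.138.
D_1 = 5.1818
D_2 = 6.3476
D_3 = 7.7759
D_4 = 8.6001
D_5 = 9.5117
D_6 = 10.5200
TV_6 = 10.8987/(0.138−0.036) = 106.8498
P₀ = Σ Dₜ/(1+r)ᵗ + TV_6/(1+r)^6 = 78.8810

R$78.88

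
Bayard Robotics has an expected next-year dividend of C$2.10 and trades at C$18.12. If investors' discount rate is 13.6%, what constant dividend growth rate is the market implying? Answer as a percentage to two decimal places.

From P₀ = D₁/(r − g), the implied growth is g = r − D₁/P₀.
g = 0.136 − 2.10/18.12 = 0.136 − 0.11589 = 0.02011

2.01%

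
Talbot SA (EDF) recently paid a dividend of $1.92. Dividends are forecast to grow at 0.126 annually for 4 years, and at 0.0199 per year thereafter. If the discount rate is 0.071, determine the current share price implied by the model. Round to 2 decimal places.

$55.54

Two-stage DDM. Project D₁…D_4 at 0.126, terminal growth 0.0199, discount at r = 0.071.
D_1 = 2.1619
D_2 = 2.4343
D_3 = 2.7410
D_4 = 3.0864
Terminal value at t=4: TV = D_5/(r−g) = 3.1478/(0.071−0.0199) = 61.6015
P₀ = 2.1619/(1+0.071)^1 + 2.4343/(1+0.071)^2 + 2.7410/(1+0.071)^3 + 3.0864/(1+0.071)^4 + 61.6015/(1+0.071)^4 = 55.5382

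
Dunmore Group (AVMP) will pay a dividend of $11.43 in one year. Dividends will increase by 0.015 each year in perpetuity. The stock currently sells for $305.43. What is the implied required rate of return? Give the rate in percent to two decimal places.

5.24%

Rearranging the constant-growth DDM: r = D₁/P₀ + g.
r = 11.4300 / 305.43 + 0.015 = 0.03742 + 0.015 = 0.05242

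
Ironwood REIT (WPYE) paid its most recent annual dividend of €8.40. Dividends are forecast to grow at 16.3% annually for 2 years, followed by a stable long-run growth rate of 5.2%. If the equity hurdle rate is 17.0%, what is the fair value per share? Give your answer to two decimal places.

€90.64

Two-stage DDM. Project D₁…D_2 at 0.163, terminal growth 0.052, discount at r = 0.17.
D_1 = 9.7692
D_2 = 11.3616
Terminal value at t=2: TV = D_3/(r−g) = 11.9524/(0.17−0.052) = 101.2914
P₀ = 9.7692/(1+0.17)^1 + 11.3616/(1+0.17)^2 + 101.2914/(1+0.17)^2 = 90.6443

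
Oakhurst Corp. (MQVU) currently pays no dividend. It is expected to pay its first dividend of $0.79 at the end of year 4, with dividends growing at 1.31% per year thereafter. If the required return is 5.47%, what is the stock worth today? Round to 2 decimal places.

Deferred-dividend DDM. At t=3 the remaining stream is a growing perpetuity with first payment D_4 = 0.79.
V_3 = D_4/(r−g) = 0.79/(0.0547−0.0131) = 18.9904
P₀ = V_3/(1+r)^3 = 18.9904/(1+0.0547)^3 = 16.1863

$16.19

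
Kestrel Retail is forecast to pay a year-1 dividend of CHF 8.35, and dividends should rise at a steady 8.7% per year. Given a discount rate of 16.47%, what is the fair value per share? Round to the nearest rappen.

CHF 107.46

Gordon growth model: P₀ = D₁/(r − g), with D₁ = 8.35 given directly.
P₀ = 8.3500 / (0.1647 − 0.087) = 8.3500 / 0.0777 = 107.4646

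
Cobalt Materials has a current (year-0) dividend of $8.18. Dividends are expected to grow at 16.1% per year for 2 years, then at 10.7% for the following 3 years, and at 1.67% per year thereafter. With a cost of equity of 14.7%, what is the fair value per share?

$98.88

Three-stage DDM. Project D₁…D_5; terminal Gordon value at t=5 with g = 0.0167; discount at r = 0.147.
D_1 = 9.4970
D_2 = 11.0260
D_3 = 12.2058
D_4 = 13.5118
D_5 = 14.9576
TV_5 = 15.2073/(0.147−0.0167) = 116.7103
P₀ = Σ Dₜ/(1+r)ᵗ + TV_5/(1+r)^5 = 98.8787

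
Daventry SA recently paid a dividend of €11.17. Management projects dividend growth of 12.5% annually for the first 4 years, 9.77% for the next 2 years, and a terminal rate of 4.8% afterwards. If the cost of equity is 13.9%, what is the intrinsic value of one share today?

€177.16

Three-stage DDM. Project D₁…D_6; terminal Gordon value at t=6 with g = 0.048; discount at r = 0.139.
D_1 = 12.5663
D_2 = 14.1370
D_3 = 15.9042
D_4 = 17.8922
D_5 = 19.6402
D_6 = 21.5591
TV_6 = 22.5939/(0.139−0.048) = 248.2850
P₀ = Σ Dₜ/(1+r)ᵗ + TV_6/(1+r)^6 = 177.1556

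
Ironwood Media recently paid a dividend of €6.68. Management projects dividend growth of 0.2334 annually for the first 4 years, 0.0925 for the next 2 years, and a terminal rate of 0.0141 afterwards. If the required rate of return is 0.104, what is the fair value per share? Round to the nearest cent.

€170.97

Three-stage DDM. Project D₁…D_6; terminal Gordon value at t=6 with g = 0.0141; discount at r = 0.104.
D_1 = 8.2391
D_2 = 10.1621
D_3 = 12.5340
D_4 = 15.4594
D_5 = 16.8894
D_6 = 18.4516
TV_6 = 18.7118/(0.104−0.0141) = 208.1403
P₀ = Σ Dₜ/(1+r)ᵗ + TV_6/(1+r)^6 = 170.9705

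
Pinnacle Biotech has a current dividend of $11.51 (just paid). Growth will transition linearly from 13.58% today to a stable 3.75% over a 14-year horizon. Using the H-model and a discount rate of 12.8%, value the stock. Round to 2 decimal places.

$219.47

H-model: P₀ = D₀[(1+g_L) + H(g_S−g_L)]/(r−g_L), with H = 14/2 = 7.
P₀ = 11.51 × [(1+0.0375) + 7×(0.1358−0.0375)] / (0.128−0.0375)
   = 11.51 × 1.7256 / 0.0905 = 219.4658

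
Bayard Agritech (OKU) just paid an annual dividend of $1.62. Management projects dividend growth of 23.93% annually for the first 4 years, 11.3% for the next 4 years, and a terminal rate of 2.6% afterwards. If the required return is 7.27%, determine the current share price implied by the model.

Three-stage DDM. Project D₁…D_8; terminal Gordon value at t=8 with g = 0.026; discount at r = 0.0727.
D_1 = 2.0077
D_2 = 2.4881
D_3 = 3.0835
D_4 = 3.8214
D_5 = 4.2532
D_6 = 4.7338
D_7 = 5.2687
D_8 = 5.8641
TV_8 = 6.0166/(0.0727−0.026) = 128.8344
P₀ = Σ Dₜ/(1+r)ᵗ + TV_8/(1+r)^8 = 95.5743

$95.57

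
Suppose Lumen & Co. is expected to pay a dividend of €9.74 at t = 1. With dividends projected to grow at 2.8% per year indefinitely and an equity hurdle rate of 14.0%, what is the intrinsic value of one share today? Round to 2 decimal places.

Gordon growth model: P₀ = D₁/(r − g), with D₁ = 9.74 given directly.
P₀ = 9.7400 / (0.14 − 0.028) = 9.7400 / 0.112 = 86.9643

€86.96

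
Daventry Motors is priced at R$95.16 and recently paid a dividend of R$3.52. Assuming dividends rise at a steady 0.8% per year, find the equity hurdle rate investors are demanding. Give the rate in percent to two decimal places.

Rearranging the constant-growth DDM: r = D₁/P₀ + g.
D₁ = 3.52 × (1 + 0.008) = 3.5482.
r = 3.5482 / 95.16 + 0.008 = 0.03729 + 0.008 = 0.04529

4.53%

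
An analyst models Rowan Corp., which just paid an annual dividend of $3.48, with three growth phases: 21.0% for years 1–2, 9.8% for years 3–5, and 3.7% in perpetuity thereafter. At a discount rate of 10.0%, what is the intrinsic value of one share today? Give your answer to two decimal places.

$89.56

Three-stage DDM. Project D₁…D_5; terminal Gordon value at t=5 with g = 0.037; discount at r = 0.1.
D_1 = 4.2108
D_2 = 5.0951
D_3 = 5.5944
D_4 = 6.1426
D_5 = 6.7446
TV_5 = 6.9942/(0.1−0.037) = 111.0185
P₀ = Σ Dₜ/(1+r)ᵗ + TV_5/(1+r)^5 = 89.5591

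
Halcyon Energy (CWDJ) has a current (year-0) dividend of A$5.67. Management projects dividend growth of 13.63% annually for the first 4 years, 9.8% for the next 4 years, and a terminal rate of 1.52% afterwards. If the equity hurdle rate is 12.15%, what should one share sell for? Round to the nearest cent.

Three-stage DDM. Project D₁…D_8; terminal Gordon value at t=8 with g = 0.0152; discount at r = 0.1215.
D_1 = 6.4428
D_2 = 7.3210
D_3 = 8.3188
D_4 = 9.4527
D_5 = 10.3790
D_6 = 11.3962
D_7 = 12.5130
D_8 = 13.7393
TV_8 = 13.9481/(0.1215−0.0152) = 131.2148
P₀ = Σ Dₜ/(1+r)ᵗ + TV_8/(1+r)^8 = 98.5442

A$98.54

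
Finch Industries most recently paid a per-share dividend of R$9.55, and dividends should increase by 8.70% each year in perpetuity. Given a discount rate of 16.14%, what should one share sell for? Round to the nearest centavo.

Gordon growth model: P₀ = D₁/(r − g). D₁ = 9.55 × (1 + 0.087) = 10.3809.
P₀ = 10.3809 / (0.1614 − 0.087) = 10.3809 / 0.0744 = 139.5276

R$139.53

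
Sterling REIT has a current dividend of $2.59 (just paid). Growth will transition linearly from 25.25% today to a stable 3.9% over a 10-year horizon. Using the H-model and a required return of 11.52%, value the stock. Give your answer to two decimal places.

H-model: P₀ = D₀[(1+g_L) + H(g_S−g_L)]/(r−g_L), with H = 10/2 = 5.
P₀ = 2.59 × [(1+0.039) + 5×(0.2525−0.039)] / (0.1152−0.039)
   = 2.59 × 2.1065 / 0.0762 = 71.5989

$71.60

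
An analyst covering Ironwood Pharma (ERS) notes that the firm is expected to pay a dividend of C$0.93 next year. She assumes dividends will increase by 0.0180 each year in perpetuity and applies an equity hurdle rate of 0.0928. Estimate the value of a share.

C$12.43

Gordon growth model: P₀ = D₁/(r − g), with D₁ = 0.93 given directly.
P₀ = 0.9300 / (0.0928 − 0.018) = 0.9300 / 0.0748 = 12.4332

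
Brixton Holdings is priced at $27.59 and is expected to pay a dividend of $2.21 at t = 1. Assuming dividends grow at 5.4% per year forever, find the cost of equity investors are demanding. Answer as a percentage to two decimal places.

13.41%

Rearranging the constant-growth DDM: r = D₁/P₀ + g.
r = 2.2100 / 27.59 + 0.054 = 0.08010 + 0.054 = 0.13410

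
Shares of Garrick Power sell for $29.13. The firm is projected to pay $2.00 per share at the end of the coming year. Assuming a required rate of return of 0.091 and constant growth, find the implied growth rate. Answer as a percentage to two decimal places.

From P₀ = D₁/(r − g), the implied growth is g = r − D₁/P₀.
g = 0.091 − 2.00/29.13 = 0.091 − 0.06866 = 0.02234

2.23%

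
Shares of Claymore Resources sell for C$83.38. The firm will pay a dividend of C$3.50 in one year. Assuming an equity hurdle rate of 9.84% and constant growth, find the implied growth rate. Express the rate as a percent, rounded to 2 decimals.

5.64%

From P₀ = D₁/(r − g), the implied growth is g = r − D₁/P₀.
g = 0.0984 − 3.50/83.38 = 0.0984 − 0.04198 = 0.05642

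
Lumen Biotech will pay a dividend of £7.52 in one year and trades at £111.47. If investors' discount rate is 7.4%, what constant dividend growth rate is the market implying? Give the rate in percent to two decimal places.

From P₀ = D₁/(r − g), the implied growth is g = r − D₁/P₀.
g = 0.074 − 7.52/111.47 = 0.074 − 0.06746 = 0.00654

0.65%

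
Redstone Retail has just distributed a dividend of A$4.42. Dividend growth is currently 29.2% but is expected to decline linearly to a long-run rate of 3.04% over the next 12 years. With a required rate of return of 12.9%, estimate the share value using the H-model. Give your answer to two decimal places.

A$116.55

H-model: P₀ = D₀[(1+g_L) + H(g_S−g_L)]/(r−g_L), with H = 12/2 = 6.
P₀ = 4.42 × [(1+0.0304) + 6×(0.292−0.0304)] / (0.129−0.0304)
   = 4.42 × 2.6000 / 0.0986 = 116.5517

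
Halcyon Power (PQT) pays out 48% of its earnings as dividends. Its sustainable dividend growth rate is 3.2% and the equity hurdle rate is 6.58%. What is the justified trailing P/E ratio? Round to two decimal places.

Justified trailing P/E = b(1+g)/(r−g) = 0.48×(1+0.032)/(0.0658−0.032) = 14.6556

14.66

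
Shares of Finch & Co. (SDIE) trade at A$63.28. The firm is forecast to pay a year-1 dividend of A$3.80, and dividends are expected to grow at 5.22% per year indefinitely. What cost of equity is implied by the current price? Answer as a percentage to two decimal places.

Rearranging the constant-growth DDM: r = D₁/P₀ + g.
r = 3.8000 / 63.28 + 0.0522 = 0.06005 + 0.0522 = 0.11225

11.23%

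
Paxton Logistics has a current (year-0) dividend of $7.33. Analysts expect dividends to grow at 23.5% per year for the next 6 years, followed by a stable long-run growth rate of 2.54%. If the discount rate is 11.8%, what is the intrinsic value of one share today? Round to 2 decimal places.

$210.69

Two-stage DDM. Project D₁…D_6 at 0.235, terminal growth 0.0254, discount at r = 0.118.
D_1 = 9.0525
D_2 = 11.1799
D_3 = 13.8072
D_4 = 17.0519
D_5 = 21.0590
D_6 = 26.0079
Terminal value at t=6: TV = D_7/(r−g) = 26.6685/(0.118−0.0254) = 287.9971
P₀ = 9.0525/(1+0.118)^1 + 11.1799/(1+0.118)^2 + 13.8072/(1+0.118)^3 + 17.0519/(1+0.118)^4 + 21.0590/(1+0.118)^5 + 26.0079/(1+0.118)^6 + 287.9971/(1+0.118)^6 = 210.6932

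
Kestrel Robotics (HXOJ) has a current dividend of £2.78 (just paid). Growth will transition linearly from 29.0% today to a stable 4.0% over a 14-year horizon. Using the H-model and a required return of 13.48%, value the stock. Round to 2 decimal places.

£81.82

H-model: P₀ = D₀[(1+g_L) + H(g_S−g_L)]/(r−g_L), with H = 14/2 = 7.
P₀ = 2.78 × [(1+0.04) + 7×(0.29−0.04)] / (0.1348−0.04)
   = 2.78 × 2.7900 / 0.0948 = 81.8165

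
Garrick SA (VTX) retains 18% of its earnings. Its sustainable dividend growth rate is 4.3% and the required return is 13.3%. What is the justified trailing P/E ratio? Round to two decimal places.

9.50

Payout ratio b = 1 − 0.18 = 0.82.
Justified trailing P/E = b(1+g)/(r−g) = 0.82×(1+0.043)/(0.133−0.043) = 9.5029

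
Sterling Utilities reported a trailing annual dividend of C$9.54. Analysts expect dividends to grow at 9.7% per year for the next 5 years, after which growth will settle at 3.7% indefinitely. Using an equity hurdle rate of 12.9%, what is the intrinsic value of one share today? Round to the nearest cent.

Two-stage DDM. Project D₁…D_5 at 0.097, terminal growth 0.037, discount at r = 0.129.
D_1 = 10.4654
D_2 = 11.4805
D_3 = 12.5941
D_4 = 13.8158
D_5 = 15.1559
Terminal value at t=5: TV = D_6/(r−g) = 15.7167/(0.129−0.037) = 170.8333
P₀ = 10.4654/(1+0.129)^1 + 11.4805/(1+0.129)^2 + 12.5941/(1+0.129)^3 + 13.8158/(1+0.129)^4 + 15.1559/(1+0.129)^5 + 170.8333/(1+0.129)^5 = 136.9269

C$136.93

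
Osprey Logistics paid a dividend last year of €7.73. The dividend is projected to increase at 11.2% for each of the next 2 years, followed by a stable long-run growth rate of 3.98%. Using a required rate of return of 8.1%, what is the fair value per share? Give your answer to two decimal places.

€222.57

Two-stage DDM. Project D₁…D_2 at 0.112, terminal growth 0.0398, discount at r = 0.081.
D_1 = 8.5958
D_2 = 9.5585
Terminal value at t=2: TV = D_3/(r−g) = 9.9389/(0.081−0.0398) = 241.2357
P₀ = 8.5958/(1+0.081)^1 + 9.5585/(1+0.081)^2 + 241.2357/(1+0.081)^2 = 222.5697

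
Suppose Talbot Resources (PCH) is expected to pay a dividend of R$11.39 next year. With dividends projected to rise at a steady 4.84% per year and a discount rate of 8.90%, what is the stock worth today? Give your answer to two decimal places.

Gordon growth model: P₀ = D₁/(r − g), with D₁ = 11.39 given directly.
P₀ = 11.3900 / (0.089 − 0.0484) = 11.3900 / 0.0406 = 280.5419

R$280.54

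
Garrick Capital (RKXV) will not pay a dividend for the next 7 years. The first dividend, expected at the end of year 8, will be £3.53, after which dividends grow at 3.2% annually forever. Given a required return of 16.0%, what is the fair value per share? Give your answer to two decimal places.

Deferred-dividend DDM. At t=7 the remaining stream is a growing perpetuity with first payment D_8 = 3.53.
V_7 = D_8/(r−g) = 3.53/(0.16−0.032) = 27.5781
P₀ = V_7/(1+r)^7 = 27.5781/(1+0.16)^7 = 9.7580

£9.76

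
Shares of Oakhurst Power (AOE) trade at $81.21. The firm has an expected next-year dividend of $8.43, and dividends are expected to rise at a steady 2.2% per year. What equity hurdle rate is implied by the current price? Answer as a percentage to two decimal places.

12.58%

Rearranging the constant-growth DDM: r = D₁/P₀ + g.
r = 8.4300 / 81.21 + 0.022 = 0.10380 + 0.022 = 0.12580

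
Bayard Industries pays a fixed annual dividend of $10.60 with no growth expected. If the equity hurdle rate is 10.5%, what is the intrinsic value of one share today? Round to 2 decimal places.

$100.95

Zero-growth DDM (perpetuity): P₀ = D/r = 10.60 / 0.105 = 100.9524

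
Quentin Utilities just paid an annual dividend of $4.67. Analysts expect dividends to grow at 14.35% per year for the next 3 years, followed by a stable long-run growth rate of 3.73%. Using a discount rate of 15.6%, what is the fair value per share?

Two-stage DDM. Project D₁…D_3 at 0.1435, terminal growth 0.0373, discount at r = 0.156.
D_1 = 5.3401
D_2 = 6.1065
D_3 = 6.9827
Terminal value at t=3: TV = D_4/(r−g) = 7.2432/(0.156−0.0373) = 61.0210
P₀ = 5.3401/(1+0.156)^1 + 6.1065/(1+0.156)^2 + 6.9827/(1+0.156)^3 + 61.0210/(1+0.156)^3 = 53.2100

$53.21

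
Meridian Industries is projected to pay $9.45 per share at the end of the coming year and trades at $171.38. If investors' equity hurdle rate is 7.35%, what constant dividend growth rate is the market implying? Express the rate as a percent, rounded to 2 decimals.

From P₀ = D₁/(r − g), the implied growth is g = r − D₁/P₀.
g = 0.0735 − 9.45/171.38 = 0.0735 − 0.05514 = 0.01836

1.84%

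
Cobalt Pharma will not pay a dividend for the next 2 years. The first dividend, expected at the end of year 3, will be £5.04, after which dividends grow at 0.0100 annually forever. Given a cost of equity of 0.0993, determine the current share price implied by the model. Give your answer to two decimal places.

£46.70

Deferred-dividend DDM. At t=2 the remaining stream is a growing perpetuity with first payment D_3 = 5.04.
V_2 = D_3/(r−g) = 5.04/(0.0993−0.01) = 56.4390
P₀ = V_2/(1+r)^2 = 56.4390/(1+0.0993)^2 = 46.7032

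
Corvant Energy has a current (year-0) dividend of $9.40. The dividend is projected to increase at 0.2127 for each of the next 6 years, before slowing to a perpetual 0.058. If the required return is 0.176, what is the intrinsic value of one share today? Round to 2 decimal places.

Two-stage DDM. Project D₁…D_6 at 0.2127, terminal growth 0.058, discount at r = 0.176.
D_1 = 11.3994
D_2 = 13.8240
D_3 = 16.7644
D_4 = 20.3302
D_5 = 24.6544
D_6 = 29.8984
Terminal value at t=6: TV = D_7/(r−g) = 31.6325/(0.176−0.058) = 268.0722
P₀ = 11.3994/(1+0.176)^1 + 13.8240/(1+0.176)^2 + 16.7644/(1+0.176)^3 + 20.3302/(1+0.176)^4 + 24.6544/(1+0.176)^5 + 29.8984/(1+0.176)^6 + 268.0722/(1+0.176)^6 = 164.2372

$164.24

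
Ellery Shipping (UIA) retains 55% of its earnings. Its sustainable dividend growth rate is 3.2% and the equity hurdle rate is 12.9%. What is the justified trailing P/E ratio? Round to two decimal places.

Payout ratio b = 1 − 0.55 = 0.45.
Justified trailing P/E = b(1+g)/(r−g) = 0.45×(1+0.032)/(0.129−0.032) = 4.7876

4.79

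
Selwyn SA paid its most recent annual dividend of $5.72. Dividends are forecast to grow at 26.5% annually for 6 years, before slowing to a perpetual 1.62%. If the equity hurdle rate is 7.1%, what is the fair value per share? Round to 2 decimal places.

Two-stage DDM. Project D₁…D_6 at 0.265, terminal growth 0.0162, discount at r = 0.071.
D_1 = 7.2358
D_2 = 9.1533
D_3 = 11.5789
D_4 = 14.6473
D_5 = 18.5289
D_6 = 23.4390
Terminal value at t=6: TV = D_7/(r−g) = 23.8187/(0.071−0.0162) = 434.6481
P₀ = 7.2358/(1+0.071)^1 + 9.1533/(1+0.071)^2 + 11.5789/(1+0.071)^3 + 14.6473/(1+0.071)^4 + 18.5289/(1+0.071)^5 + 23.4390/(1+0.071)^6 + 434.6481/(1+0.071)^6 = 351.9801

$351.98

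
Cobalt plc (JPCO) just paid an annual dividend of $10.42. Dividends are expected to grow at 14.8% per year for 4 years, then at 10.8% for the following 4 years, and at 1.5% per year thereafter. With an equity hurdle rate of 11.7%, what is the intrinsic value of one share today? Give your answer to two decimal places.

$202.23

Three-stage DDM. Project D₁…D_8; terminal Gordon value at t=8 with g = 0.015; discount at r = 0.117.
D_1 = 11.9622
D_2 = 13.7326
D_3 = 15.7650
D_4 = 18.0982
D_5 = 20.0528
D_6 = 22.2185
D_7 = 24.6181
D_8 = 27.2769
TV_8 = 27.6860/(0.117−0.015) = 271.4315
P₀ = Σ Dₜ/(1+r)ᵗ + TV_8/(1+r)^8 = 202.2315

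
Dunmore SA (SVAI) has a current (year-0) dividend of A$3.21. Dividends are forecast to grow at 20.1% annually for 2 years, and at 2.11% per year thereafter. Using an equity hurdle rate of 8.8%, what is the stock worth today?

A$67.15

Two-stage DDM. Project D₁…D_2 at 0.201, terminal growth 0.0211, discount at r = 0.088.
D_1 = 3.8552
D_2 = 4.6301
Terminal value at t=2: TV = D_3/(r−g) = 4.7278/(0.088−0.0211) = 70.6697
P₀ = 3.8552/(1+0.088)^1 + 4.6301/(1+0.088)^2 + 70.6697/(1+0.088)^2 = 67.1549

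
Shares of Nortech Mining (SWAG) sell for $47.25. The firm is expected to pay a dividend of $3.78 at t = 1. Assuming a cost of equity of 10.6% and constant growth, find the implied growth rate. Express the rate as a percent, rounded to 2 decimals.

2.60%

From P₀ = D₁/(r − g), the implied growth is g = r − D₁/P₀.
g = 0.106 − 3.78/47.25 = 0.106 − 0.08000 = 0.02600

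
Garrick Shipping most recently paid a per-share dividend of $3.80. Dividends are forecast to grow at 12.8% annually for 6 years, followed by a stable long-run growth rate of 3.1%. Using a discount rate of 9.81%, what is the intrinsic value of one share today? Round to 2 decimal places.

Two-stage DDM. Project D₁…D_6 at 0.128, terminal growth 0.031, discount at r = 0.0981.
D_1 = 4.2864
D_2 = 4.8351
D_3 = 5.4539
D_4 = 6.1521
D_5 = 6.9395
D_6 = 7.8278
Terminal value at t=6: TV = D_7/(r−g) = 8.0704/(0.0981−0.031) = 120.2747
P₀ = 4.2864/(1+0.0981)^1 + 4.8351/(1+0.0981)^2 + 5.4539/(1+0.0981)^3 + 6.1521/(1+0.0981)^4 + 6.9395/(1+0.0981)^5 + 7.8278/(1+0.0981)^6 + 120.2747/(1+0.0981)^6 = 93.6740

$93.67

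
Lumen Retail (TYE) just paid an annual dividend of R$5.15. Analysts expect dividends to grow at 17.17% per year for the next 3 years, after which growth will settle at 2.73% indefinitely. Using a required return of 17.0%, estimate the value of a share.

R$52.73

Two-stage DDM. Project D₁…D_3 at 0.1717, terminal growth 0.0273, discount at r = 0.17.
D_1 = 6.0343
D_2 = 7.0703
D_3 = 8.2843
Terminal value at t=3: TV = D_4/(r−g) = 8.5105/(0.17−0.0273) = 59.6389
P₀ = 6.0343/(1+0.17)^1 + 7.0703/(1+0.17)^2 + 8.2843/(1+0.17)^3 + 59.6389/(1+0.17)^3 = 52.7317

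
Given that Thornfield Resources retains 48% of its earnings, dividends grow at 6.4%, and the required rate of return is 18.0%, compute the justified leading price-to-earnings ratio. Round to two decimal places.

4.48

Payout ratio b = 1 − 0.48 = 0.52.
Justified leading P/E = b/(r−g) = 0.52/(0.18−0.064) = 4.4828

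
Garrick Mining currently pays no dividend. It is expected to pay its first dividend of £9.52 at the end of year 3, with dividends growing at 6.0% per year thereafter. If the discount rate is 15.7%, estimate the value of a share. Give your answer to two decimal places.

£73.32

Deferred-dividend DDM. At t=2 the remaining stream is a growing perpetuity with first payment D_3 = 9.52.
V_2 = D_3/(r−g) = 9.52/(0.157−0.06) = 98.1443
P₀ = V_2/(1+r)^2 = 98.1443/(1+0.157)^2 = 73.3160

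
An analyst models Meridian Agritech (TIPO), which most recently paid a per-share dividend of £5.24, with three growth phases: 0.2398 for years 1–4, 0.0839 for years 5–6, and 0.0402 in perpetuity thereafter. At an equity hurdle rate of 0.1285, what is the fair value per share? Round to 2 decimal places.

Three-stage DDM. Project D₁…D_6; terminal Gordon value at t=6 with g = 0.0402; discount at r = 0.1285.
D_1 = 6.4966
D_2 = 8.0544
D_3 = 9.9859
D_4 = 12.3805
D_5 = 13.4192
D_6 = 14.5451
TV_6 = 15.1298/(0.1285−0.0402) = 171.3454
P₀ = Σ Dₜ/(1+r)ᵗ + TV_6/(1+r)^6 = 123.9964

£124.00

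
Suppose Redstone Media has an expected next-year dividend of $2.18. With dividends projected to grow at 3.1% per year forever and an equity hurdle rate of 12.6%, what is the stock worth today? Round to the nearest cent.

Gordon growth model: P₀ = D₁/(r − g), with D₁ = 2.18 given directly.
P₀ = 2.1800 / (0.126 − 0.031) = 2.1800 / 0.095 = 22.9474

$22.95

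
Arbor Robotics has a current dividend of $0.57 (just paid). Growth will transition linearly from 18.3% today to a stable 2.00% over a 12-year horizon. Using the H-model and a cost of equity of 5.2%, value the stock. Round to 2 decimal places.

H-model: P₀ = D₀[(1+g_L) + H(g_S−g_L)]/(r−g_L), with H = 12/2 = 6.
P₀ = 0.57 × [(1+0.02) + 6×(0.183−0.02)] / (0.052−0.02)
   = 0.57 × 1.9980 / 0.032 = 35.5894

$35.59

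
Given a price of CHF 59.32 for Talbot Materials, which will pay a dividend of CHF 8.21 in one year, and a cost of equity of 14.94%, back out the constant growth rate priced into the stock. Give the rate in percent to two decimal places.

1.10%

From P₀ = D₁/(r − g), the implied growth is g = r − D₁/P₀.
g = 0.1494 − 8.21/59.32 = 0.1494 − 0.13840 = 0.01100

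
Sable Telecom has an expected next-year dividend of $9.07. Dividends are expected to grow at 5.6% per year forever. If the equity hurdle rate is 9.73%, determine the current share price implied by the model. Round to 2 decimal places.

Gordon growth model: P₀ = D₁/(r − g), with D₁ = 9.07 given directly.
P₀ = 9.0700 / (0.0973 − 0.056) = 9.0700 / 0.0413 = 219.6126

$219.61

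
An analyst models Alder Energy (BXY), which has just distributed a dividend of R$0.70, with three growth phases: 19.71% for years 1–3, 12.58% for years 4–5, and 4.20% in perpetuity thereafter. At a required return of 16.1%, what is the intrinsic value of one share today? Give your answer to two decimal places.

R$10.02

Three-stage DDM. Project D₁…D_5; terminal Gordon value at t=5 with g = 0.042; discount at r = 0.161.
D_1 = 0.8380
D_2 = 1.0031
D_3 = 1.2009
D_4 = 1.3519
D_5 = 1.5220
TV_5 = 1.5859/(0.161−0.042) = 13.3270
P₀ = Σ Dₜ/(1+r)ᵗ + TV_5/(1+r)^5 = 10.0168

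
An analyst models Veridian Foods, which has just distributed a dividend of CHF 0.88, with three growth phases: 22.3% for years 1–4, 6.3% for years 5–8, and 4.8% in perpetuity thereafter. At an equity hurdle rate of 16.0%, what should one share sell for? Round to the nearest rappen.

Three-stage DDM. Project D₁…D_8; terminal Gordon value at t=8 with g = 0.048; discount at r = 0.16.
D_1 = 1.0762
D_2 = 1.3162
D_3 = 1.6098
D_4 = 1.9687
D_5 = 2.0928
D_6 = 2.2246
D_7 = 2.3648
D_8 = 2.5137
TV_8 = 2.6344/(0.16−0.048) = 23.5215
P₀ = Σ Dₜ/(1+r)ᵗ + TV_8/(1+r)^8 = 14.7122

CHF 14.71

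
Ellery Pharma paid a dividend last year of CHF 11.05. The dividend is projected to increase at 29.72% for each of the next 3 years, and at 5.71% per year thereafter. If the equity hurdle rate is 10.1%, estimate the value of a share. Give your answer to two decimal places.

CHF 481.61

Two-stage DDM. Project D₁…D_3 at 0.2972, terminal growth 0.0571, discount at r = 0.101.
D_1 = 14.3341
D_2 = 18.5941
D_3 = 24.1203
Terminal value at t=3: TV = D_4/(r−g) = 25.4976/(0.101−0.0571) = 580.8108
P₀ = 14.3341/(1+0.101)^1 + 18.5941/(1+0.101)^2 + 24.1203/(1+0.101)^3 + 580.8108/(1+0.101)^3 = 481.6147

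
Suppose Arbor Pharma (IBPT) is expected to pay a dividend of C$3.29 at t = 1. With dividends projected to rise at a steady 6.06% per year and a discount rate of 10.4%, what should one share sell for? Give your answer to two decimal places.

Gordon growth model: P₀ = D₁/(r − g), with D₁ = 3.29 given directly.
P₀ = 3.2900 / (0.104 − 0.0606) = 3.2900 / 0.0434 = 75.8065

C$75.81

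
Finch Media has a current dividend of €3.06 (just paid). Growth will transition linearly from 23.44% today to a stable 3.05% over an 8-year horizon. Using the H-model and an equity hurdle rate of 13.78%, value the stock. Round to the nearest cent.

H-model: P₀ = D₀[(1+g_L) + H(g_S−g_L)]/(r−g_L), with H = 8/2 = 4.
P₀ = 3.06 × [(1+0.0305) + 4×(0.2344−0.0305)] / (0.1378−0.0305)
   = 3.06 × 1.8461 / 0.1073 = 52.6474

€52.65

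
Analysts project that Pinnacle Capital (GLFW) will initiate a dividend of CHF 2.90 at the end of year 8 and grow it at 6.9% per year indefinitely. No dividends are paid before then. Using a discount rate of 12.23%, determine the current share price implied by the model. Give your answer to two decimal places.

CHF 24.26

Deferred-dividend DDM. At t=7 the remaining stream is a growing perpetuity with first payment D_8 = 2.90.
V_7 = D_8/(r−g) = 2.90/(0.1223−0.069) = 54.4090
P₀ = V_7/(1+r)^7 = 54.4090/(1+0.1223)^7 = 24.2610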